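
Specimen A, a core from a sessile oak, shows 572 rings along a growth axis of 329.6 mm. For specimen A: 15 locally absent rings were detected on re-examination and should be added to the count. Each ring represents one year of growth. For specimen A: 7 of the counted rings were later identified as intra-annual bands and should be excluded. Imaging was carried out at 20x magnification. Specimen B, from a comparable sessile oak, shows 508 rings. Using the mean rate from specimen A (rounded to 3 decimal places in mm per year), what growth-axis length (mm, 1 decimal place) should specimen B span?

288.5 mm

Specimen A: correcting the raw count gives 572 − 7 + 15 = 580 true rings.
A: Extension rate ≈ 329.6 / 580 = 0.568 mm per year.
Length of B = 0.568 × 508 = 288.5 mm.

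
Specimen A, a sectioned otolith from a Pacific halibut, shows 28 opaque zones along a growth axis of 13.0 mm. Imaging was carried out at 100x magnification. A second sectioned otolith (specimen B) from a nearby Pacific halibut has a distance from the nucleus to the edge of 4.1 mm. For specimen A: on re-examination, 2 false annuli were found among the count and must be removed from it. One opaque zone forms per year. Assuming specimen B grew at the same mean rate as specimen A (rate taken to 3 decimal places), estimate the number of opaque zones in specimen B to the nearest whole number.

Specimen A: correcting the raw count gives 28 − 2 = 26 true opaque zones.
A: Mean rate = 13.0 mm / 26 years ≈ 0.500 mm/yr.
B spans 4.1 / 0.500 = 8.20 years ≈ 8 opaque zones.

8 opaque zones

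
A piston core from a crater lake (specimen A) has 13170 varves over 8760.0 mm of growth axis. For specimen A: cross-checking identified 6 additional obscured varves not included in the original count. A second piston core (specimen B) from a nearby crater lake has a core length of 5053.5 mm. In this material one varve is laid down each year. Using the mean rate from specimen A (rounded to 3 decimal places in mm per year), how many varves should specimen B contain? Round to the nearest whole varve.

Specimen A: correcting the raw count gives 13170 + 6 = 13176 true varves.
A: Mean rate = 8760.0 mm / 13176 years ≈ 0.665 mm/yr.
Specimen B: 5053.5 mm / 0.665 mm per year = 7599.25 years ≈ 7599 varves.

7599 varves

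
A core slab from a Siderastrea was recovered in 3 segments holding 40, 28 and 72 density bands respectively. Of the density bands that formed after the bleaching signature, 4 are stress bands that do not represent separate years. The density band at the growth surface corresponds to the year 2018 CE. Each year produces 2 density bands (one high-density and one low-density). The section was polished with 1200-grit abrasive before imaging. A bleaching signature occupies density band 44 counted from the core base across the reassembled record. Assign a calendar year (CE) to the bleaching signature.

1972 CE

Total density bands = 40 + 28 + 72 = 140.
140 − 44 = 96 density bands lie beyond the bleaching signature toward the growth surface.
96 − 4 false = 92 true density bands after the bleaching signature.
92 density bands at 2 per year is 92 / 2 = 46 years.
2018 − 46 = 1972 CE.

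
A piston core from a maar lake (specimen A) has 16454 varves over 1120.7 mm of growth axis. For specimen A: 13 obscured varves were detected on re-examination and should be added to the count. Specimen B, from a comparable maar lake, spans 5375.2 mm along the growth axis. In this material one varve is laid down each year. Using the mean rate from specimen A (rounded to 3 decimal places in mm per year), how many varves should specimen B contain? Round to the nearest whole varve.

79047 varves

Specimen A: true varve count = 16454 + 13 = 16467.
A: 1120.7 mm over 16467 years gives 1120.7 / 16467 ≈ 0.068 mm/year.
Specimen B: 5375.2 mm / 0.068 mm per year = 79047.06 years ≈ 79047 varves.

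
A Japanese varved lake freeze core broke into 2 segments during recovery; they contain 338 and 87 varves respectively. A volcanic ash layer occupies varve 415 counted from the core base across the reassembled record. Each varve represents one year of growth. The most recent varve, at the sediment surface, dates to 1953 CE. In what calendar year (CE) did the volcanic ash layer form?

1943 CE

Total varves = 338 + 87 = 425.
The volcanic ash layer sits at varve 415 from the core base, so 425 − 415 = 10 varves formed after it.
Counting back 10 years from 1953 CE places the volcanic ash layer in 1953 − 10 = 1943 CE.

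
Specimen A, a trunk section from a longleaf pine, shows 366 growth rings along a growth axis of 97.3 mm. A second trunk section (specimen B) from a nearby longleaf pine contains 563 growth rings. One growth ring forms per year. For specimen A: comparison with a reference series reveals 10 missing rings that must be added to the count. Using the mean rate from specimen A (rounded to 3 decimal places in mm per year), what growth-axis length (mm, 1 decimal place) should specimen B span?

Specimen A: adjusted count: 366 + 10 = 376 growth rings.
A: Extension rate ≈ 97.3 / 376 = 0.259 mm/year.
For B, 0.259 mm/year × 563 years = 145.8 mm.

145.8 mm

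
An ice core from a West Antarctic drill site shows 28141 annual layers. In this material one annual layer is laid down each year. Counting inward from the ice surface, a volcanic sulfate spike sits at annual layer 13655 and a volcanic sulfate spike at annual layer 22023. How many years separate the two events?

The two markers are separated by 22023 − 13655 = 8368 annual layers.
One annual layer per year makes the interval 8368 years.

8368 years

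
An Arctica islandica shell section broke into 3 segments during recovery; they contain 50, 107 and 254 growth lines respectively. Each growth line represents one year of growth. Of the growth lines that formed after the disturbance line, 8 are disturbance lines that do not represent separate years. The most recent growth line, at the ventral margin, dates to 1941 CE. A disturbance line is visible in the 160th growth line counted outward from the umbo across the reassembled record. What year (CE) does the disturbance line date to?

1698 CE

Total growth lines = 50 + 107 + 254 = 411.
Between growth line 160 and the ventral margin there are 411 − 160 = 251 growth lines.
Removing the 8 false growth lines leaves 251 − 8 = 243 true growth lines beyond the disturbance line.
The growth line at the ventral margin is 1941 CE, so the disturbance line dates to 1941 − 243 = 1698 CE.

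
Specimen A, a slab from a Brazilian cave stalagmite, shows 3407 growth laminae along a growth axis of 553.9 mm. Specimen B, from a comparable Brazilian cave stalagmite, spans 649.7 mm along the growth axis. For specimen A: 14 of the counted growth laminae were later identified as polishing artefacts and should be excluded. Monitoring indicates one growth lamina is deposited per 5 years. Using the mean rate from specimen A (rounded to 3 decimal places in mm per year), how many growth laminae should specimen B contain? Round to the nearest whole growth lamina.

3938 growth laminae

Specimen A: correcting the raw count gives 3407 − 14 = 3393 true growth laminae.
Specimen A: multiplying by 5 years per growth lamina: 3393 × 5 = 16965 years.
A: Extension rate ≈ 553.9 / 16965 = 0.033 mm per year.
Specimen B: 649.7 mm / 0.033 mm per year = 19687.88 years; at 5 years per growth lamina that is 19687.88 / 5 ≈ 3938 growth laminae.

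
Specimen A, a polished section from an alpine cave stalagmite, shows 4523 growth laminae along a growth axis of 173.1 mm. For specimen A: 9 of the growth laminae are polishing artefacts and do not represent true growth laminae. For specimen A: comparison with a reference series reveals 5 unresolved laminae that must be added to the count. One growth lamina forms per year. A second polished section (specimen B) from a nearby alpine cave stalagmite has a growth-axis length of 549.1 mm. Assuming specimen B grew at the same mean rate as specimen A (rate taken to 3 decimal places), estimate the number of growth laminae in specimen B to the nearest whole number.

Specimen A: true growth lamina count = 4523 − 9 + 5 = 4519.
A: Mean rate = 173.1 mm / 4519 years ≈ 0.038 mm per year.
B spans 549.1 / 0.038 = 14450.00 years ≈ 14450 growth laminae.

14450 growth laminae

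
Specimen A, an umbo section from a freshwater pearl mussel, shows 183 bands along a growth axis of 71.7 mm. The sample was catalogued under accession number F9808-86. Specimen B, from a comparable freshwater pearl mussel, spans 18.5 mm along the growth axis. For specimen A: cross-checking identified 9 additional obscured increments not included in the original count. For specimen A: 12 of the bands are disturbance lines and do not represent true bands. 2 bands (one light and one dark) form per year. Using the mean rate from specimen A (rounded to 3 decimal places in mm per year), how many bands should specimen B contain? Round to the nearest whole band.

46 bands

Specimen A: correcting the raw count gives 183 − 12 + 9 = 180 true bands.
Specimen A: 180 bands at 2 per year is 180 / 2 = 90 years.
A: Extension rate ≈ 71.7 / 90 = 0.797 mm/yr.
B spans 18.5 / 0.797 = 23.21 years; at 2 bands per year that is 23.21 × 2 ≈ 46 bands.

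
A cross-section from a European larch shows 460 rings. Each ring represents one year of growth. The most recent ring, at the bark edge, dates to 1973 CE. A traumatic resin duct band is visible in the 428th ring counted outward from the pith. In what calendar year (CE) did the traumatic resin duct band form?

Between ring 428 and the bark edge there are 460 − 428 = 32 rings.
The ring at the bark edge is 1973 CE, so the traumatic resin duct band dates to 1973 − 32 = 1941 CE.

1941 CE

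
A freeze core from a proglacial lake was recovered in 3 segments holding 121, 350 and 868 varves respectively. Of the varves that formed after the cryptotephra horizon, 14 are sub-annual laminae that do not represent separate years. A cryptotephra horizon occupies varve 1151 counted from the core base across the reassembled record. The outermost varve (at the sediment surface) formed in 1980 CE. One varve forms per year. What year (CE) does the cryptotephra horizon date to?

1806 CE

Total varves = 121 + 350 + 868 = 1339.
The cryptotephra horizon sits at varve 1151 from the core base, so 1339 − 1151 = 188 varves formed after it.
Excluding 14 false varves: 188 − 14 = 174.
Counting back 174 years from 1980 CE places the cryptotephra horizon in 1980 − 174 = 1806 CE.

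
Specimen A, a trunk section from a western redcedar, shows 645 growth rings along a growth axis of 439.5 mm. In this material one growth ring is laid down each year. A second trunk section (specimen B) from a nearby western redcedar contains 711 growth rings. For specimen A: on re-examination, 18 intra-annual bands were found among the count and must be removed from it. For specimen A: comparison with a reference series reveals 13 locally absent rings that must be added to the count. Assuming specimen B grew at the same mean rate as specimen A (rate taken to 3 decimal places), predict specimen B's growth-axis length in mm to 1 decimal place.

488.5 mm

Specimen A: correcting the raw count gives 645 − 18 + 13 = 640 true growth rings.
A: Extension rate ≈ 439.5 / 640 = 0.687 mm/yr.
Length of B = 0.687 × 711 = 488.5 mm.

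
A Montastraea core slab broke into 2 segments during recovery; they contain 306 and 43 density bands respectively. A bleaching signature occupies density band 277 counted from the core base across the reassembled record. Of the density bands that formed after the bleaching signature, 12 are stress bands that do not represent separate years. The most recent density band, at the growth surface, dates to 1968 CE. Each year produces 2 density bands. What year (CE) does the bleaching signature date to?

1938 CE

Total density bands = 306 + 43 = 349.
349 − 277 = 72 density bands lie beyond the bleaching signature toward the growth surface.
Excluding 12 false density bands: 72 − 12 = 60.
With 2 density bands per year, 60 / 2 = 30 years.
The density band at the growth surface is 1968 CE, so the bleaching signature dates to 1968 − 30 = 1938 CE.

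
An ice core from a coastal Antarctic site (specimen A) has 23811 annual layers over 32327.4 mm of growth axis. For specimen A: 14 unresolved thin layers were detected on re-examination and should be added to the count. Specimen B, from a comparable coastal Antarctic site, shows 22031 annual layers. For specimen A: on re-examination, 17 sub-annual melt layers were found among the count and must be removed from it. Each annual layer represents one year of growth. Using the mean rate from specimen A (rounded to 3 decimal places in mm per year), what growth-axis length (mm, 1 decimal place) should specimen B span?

29918.1 mm

Specimen A: correcting the raw count gives 23811 − 17 + 14 = 23808 true annual layers.
A: Extension rate ≈ 32327.4 / 23808 = 1.358 mm per year.
B's length ≈ 1.358 × 22031 = 29918.1 mm.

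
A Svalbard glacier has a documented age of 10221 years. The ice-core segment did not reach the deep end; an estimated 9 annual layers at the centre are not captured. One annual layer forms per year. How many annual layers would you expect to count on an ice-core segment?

Expected annual layers over 10221 years: 10221.
Less the 9 uncaptured annual layers: 10221 − 9 = 10212.

10212 annual layers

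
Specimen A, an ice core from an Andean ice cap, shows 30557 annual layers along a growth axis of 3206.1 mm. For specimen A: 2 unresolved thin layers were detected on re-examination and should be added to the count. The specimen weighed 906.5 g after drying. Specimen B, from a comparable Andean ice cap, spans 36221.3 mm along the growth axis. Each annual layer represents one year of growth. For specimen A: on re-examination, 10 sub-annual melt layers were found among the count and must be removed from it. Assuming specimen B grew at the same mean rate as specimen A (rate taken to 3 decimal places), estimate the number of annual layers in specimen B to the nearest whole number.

344965 annual layers

Specimen A: true annual layer count = 30557 − 10 + 2 = 30549.
A: 3206.1 mm over 30549 years gives 3206.1 / 30549 ≈ 0.105 mm/year.
B spans 36221.3 / 0.105 = 344964.76 years ≈ 344965 annual layers.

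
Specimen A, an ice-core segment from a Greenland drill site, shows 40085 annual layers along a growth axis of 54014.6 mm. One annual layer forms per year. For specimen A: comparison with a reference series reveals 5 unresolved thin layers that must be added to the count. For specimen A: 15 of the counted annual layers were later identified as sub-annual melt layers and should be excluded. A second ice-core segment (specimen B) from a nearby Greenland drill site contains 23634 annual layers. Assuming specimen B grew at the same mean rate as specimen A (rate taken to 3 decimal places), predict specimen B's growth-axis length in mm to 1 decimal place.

31858.6 mm

Specimen A: correcting the raw count gives 40085 − 15 + 5 = 40075 true annual layers.
A: 54014.6 mm over 40075 years gives 54014.6 / 40075 ≈ 1.348 mm/yr.
B's length ≈ 1.348 × 23634 = 31858.6 mm.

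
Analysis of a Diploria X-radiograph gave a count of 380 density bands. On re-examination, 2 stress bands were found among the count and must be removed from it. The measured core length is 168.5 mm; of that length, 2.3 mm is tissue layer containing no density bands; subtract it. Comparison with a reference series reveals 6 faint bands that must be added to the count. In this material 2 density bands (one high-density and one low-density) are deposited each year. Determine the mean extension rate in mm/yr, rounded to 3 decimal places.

After corrections the count is 380 − 2 + 6 = 384 density bands.
With 2 density bands per year, 384 / 2 = 192 years.
Removing the 2.3 mm offcut leaves 168.5 − 2.3 = 166.2 mm.
166.2 mm over 192 years gives 166.2 / 192 ≈ 0.866 mm/yr.

0.866 mm/yr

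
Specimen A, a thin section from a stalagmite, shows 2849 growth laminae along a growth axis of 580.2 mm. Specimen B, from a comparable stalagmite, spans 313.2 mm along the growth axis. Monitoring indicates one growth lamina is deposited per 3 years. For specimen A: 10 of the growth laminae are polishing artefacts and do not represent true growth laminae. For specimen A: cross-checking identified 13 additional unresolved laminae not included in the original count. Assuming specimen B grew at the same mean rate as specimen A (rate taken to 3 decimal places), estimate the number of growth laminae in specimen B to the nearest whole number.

Specimen A: correcting the raw count gives 2849 − 10 + 13 = 2852 true growth laminae.
Specimen A: at 3 years per growth lamina, 2852 × 3 = 8556 years.
A: Mean rate = 580.2 mm / 8556 years ≈ 0.068 mm per year.
Specimen B: 313.2 mm / 0.068 mm per year = 4605.88 years; at 3 years per growth lamina that is 4605.88 / 3 ≈ 1535 growth laminae.

1535 growth laminae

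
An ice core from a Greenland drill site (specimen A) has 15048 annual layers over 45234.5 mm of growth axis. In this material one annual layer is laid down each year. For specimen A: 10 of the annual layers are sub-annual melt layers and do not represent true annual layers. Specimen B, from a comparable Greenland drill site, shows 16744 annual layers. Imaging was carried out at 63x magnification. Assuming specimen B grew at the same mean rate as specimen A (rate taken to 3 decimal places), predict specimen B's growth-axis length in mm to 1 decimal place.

Specimen A: true annual layer count = 15048 − 10 = 15038.
A: 45234.5 mm over 15038 years gives 45234.5 / 15038 ≈ 3.008 mm per year.
B's length ≈ 3.008 × 16744 = 50366.0 mm.

50366.0 mm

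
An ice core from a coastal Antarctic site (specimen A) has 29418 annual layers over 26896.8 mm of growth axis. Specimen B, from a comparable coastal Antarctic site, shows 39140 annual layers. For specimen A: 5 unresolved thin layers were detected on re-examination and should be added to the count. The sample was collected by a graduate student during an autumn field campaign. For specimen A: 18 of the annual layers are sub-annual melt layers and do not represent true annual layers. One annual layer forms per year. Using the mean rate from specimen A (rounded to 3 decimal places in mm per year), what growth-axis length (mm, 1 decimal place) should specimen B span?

35813.1 mm

Specimen A: correcting the raw count gives 29418 − 18 + 5 = 29405 true annual layers.
A: Extension rate ≈ 26896.8 / 29405 = 0.915 mm per year.
For B, 0.915 mm/year × 39140 years = 35813.1 mm.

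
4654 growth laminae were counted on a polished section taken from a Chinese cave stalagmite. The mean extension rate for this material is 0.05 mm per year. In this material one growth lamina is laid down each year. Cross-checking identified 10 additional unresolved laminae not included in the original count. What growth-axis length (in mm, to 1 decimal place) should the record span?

After corrections the count is 4654 + 10 = 4664 growth laminae.
4664 years at 0.05 mm/year gives 0.05 × 4664 = 233.2 mm.

233.2 mm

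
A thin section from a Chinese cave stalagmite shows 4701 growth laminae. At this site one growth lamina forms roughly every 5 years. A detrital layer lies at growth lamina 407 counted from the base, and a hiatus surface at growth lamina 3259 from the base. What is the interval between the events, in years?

14260 yr

3259 − 407 = 2852 growth laminae lie between the two events.
Multiplying by 5 years per growth lamina: 2852 × 5 = 14260 years.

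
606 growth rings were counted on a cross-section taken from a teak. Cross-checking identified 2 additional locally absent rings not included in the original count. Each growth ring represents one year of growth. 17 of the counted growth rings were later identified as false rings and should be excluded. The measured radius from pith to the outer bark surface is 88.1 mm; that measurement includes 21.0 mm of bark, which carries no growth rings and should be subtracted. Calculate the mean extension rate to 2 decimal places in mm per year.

0.11 mm per year

Adjusted count: 606 − 17 + 2 = 591 growth rings.
Net length = 88.1 − 21.0 = 67.1 mm.
Extension rate ≈ 67.1 / 591 = 0.11 mm per year.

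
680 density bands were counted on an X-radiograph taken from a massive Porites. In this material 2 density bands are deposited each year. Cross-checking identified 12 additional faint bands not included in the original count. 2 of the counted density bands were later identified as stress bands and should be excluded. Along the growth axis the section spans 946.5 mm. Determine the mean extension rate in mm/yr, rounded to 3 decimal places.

Adjusted count: 680 − 2 + 12 = 690 density bands.
Dividing by 2 density bands per year: 690 / 2 = 345 years.
Extension rate ≈ 946.5 / 345 = 2.743 mm/yr.

2.743 mm/yr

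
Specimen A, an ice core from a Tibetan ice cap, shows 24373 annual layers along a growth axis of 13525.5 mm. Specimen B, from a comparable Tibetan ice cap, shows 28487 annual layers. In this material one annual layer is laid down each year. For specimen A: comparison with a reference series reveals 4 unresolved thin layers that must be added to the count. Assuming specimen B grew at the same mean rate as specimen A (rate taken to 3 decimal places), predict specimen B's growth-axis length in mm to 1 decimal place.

Specimen A: after corrections the count is 24373 + 4 = 24377 annual layers.
A: Extension rate ≈ 13525.5 / 24377 = 0.555 mm/year.
For B, 0.555 mm/year × 28487 years = 15810.3 mm.

15810.3 mm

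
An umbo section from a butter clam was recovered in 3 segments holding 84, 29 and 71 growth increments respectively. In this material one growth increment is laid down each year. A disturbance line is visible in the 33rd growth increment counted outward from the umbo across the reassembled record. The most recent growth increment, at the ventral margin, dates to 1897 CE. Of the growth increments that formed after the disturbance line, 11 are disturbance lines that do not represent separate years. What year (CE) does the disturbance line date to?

1757 CE

Total growth increments = 84 + 29 + 71 = 184.
184 − 33 = 151 growth increments lie beyond the disturbance line toward the ventral margin.
Removing the 11 false growth increments leaves 151 − 11 = 140 true growth increments beyond the disturbance line.
Counting back 140 years from 1897 CE places the disturbance line in 1897 − 140 = 1757 CE.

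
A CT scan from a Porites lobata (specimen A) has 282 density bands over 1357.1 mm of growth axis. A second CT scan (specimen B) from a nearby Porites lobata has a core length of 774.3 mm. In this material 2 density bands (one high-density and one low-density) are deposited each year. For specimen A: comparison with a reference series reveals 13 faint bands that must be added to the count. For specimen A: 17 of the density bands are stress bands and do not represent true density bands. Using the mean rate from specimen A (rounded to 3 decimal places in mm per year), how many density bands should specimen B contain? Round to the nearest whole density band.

159 density bands

Specimen A: true density band count = 282 − 17 + 13 = 278.
Specimen A: with 2 density bands per year, 278 / 2 = 139 years.
A: Mean rate = 1357.1 mm / 139 years ≈ 9.763 mm/yr.
For B, 774.3 / 9.763 = 79.31 years; at 2 density bands per year that is 79.31 × 2 ≈ 159 density bands.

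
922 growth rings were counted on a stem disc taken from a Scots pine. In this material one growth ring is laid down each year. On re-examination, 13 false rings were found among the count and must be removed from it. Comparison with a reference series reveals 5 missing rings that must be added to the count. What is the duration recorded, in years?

914 years

Correcting the raw count gives 922 − 13 + 5 = 914 true growth rings.
At one growth ring per year, that is 914 years.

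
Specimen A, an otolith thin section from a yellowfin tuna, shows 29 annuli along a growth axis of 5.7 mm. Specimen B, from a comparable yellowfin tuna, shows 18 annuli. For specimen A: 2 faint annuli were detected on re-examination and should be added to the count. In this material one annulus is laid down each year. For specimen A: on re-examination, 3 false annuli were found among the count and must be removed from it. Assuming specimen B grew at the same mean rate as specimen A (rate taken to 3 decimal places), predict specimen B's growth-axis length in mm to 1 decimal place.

3.7 mm

Specimen A: true annulus count = 29 − 3 + 2 = 28.
A: Extension rate ≈ 5.7 / 28 = 0.204 mm/yr.
For B, 0.204 mm/year × 18 years = 3.7 mm.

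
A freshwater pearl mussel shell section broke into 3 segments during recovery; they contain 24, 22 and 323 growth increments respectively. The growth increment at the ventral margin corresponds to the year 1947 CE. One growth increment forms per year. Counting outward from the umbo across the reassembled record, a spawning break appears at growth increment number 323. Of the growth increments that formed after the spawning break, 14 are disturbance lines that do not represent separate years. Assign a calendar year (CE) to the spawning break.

Total growth increments = 24 + 22 + 323 = 369.
The spawning break sits at growth increment 323 from the umbo, so 369 − 323 = 46 growth increments formed after it.
46 − 14 false = 32 true growth increments after the spawning break.
The growth increment at the ventral margin is 1947 CE, so the spawning break dates to 1947 − 32 = 1915 CE.

1915 CE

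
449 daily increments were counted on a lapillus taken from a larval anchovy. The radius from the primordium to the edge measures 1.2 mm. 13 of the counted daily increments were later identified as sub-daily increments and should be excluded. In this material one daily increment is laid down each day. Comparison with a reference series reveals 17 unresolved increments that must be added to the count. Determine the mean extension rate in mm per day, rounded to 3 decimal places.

0.003 mm per day

Adjusted count: 449 − 13 + 17 = 453 daily increments.
1.2 mm over 453 days gives 1.2 / 453 ≈ 0.003 mm per day.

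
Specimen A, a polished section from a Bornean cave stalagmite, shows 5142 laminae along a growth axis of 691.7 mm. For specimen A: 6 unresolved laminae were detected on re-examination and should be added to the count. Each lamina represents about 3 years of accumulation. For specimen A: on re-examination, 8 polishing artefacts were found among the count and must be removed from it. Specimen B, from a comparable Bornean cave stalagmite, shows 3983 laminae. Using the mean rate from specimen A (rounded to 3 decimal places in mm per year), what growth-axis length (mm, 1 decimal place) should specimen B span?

537.7 mm

Specimen A: adjusted count: 5142 − 8 + 6 = 5140 laminae.
Specimen A: multiplying by 3 years per lamina: 5140 × 3 = 15420 years.
A: Extension rate ≈ 691.7 / 15420 = 0.045 mm/yr.
Specimen B: 3983 laminae at 3 years each span 3983 × 3 = 11949 years. For B, 0.045 mm/year × 11949 years = 537.7 mm.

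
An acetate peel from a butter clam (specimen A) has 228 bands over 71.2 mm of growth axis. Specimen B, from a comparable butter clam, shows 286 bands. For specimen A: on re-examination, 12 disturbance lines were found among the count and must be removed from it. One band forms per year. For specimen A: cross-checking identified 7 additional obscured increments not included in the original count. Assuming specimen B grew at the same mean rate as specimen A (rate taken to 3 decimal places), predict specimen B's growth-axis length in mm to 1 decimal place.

Specimen A: correcting the raw count gives 228 − 12 + 7 = 223 true bands.
A: Mean rate = 71.2 mm / 223 years ≈ 0.319 mm per year.
Length of B = 0.319 × 286 = 91.2 mm.

91.2 mm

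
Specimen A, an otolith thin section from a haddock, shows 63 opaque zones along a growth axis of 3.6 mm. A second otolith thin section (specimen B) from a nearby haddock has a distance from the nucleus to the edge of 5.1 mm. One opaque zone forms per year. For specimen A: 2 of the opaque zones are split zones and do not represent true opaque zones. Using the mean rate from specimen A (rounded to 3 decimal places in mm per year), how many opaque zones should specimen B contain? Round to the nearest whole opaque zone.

Specimen A: true opaque zone count = 63 − 2 = 61.
A: 3.6 mm over 61 years gives 3.6 / 61 ≈ 0.059 mm per year.
Specimen B: 5.1 mm / 0.059 mm per year = 86.44 years ≈ 86 opaque zones.

86 opaque zones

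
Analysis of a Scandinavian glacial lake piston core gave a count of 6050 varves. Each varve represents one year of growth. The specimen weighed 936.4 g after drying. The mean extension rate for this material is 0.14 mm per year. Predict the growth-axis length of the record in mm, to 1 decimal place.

The record spans 6050 years at 0.14 mm per year.
Predicted length = 0.14 mm/year × 6050 years = 847.0 mm.

847.0 mm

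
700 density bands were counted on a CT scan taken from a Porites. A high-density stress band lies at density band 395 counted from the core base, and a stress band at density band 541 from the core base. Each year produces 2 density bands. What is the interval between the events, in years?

73 years

541 − 395 = 146 density bands lie between the two events.
With 2 density bands per year, 146 / 2 = 73 years.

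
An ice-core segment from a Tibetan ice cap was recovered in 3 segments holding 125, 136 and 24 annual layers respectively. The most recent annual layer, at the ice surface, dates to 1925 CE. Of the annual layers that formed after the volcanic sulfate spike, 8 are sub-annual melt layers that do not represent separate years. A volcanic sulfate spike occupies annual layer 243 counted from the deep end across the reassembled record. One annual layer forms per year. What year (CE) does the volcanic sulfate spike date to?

1891 CE

Total annual layers = 125 + 136 + 24 = 285.
Between annual layer 243 and the ice surface there are 285 − 243 = 42 annual layers.
42 − 8 false = 34 true annual layers after the volcanic sulfate spike.
The annual layer at the ice surface is 1925 CE, so the volcanic sulfate spike dates to 1925 − 34 = 1891 CE.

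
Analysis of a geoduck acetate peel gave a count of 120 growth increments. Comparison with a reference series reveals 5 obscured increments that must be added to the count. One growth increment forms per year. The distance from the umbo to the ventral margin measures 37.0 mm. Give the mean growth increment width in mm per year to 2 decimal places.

True growth increment count = 120 + 5 = 125.
37.0 mm over 125 years gives 37.0 / 125 ≈ 0.30 mm per year.

0.30 mm per year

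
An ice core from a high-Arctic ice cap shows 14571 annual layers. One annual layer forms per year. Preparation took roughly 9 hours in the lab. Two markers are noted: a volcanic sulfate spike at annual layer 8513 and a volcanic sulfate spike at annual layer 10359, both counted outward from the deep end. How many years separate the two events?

10359 − 8513 = 1846 annual layers lie between the two events.
At one annual layer per year, 1846 years elapsed between them.

1846 yr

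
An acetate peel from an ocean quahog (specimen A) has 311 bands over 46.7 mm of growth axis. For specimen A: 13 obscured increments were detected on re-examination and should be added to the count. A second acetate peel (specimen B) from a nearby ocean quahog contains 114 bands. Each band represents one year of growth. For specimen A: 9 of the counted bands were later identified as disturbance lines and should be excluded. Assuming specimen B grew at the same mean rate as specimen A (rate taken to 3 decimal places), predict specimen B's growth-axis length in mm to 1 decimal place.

16.9 mm

Specimen A: correcting the raw count gives 311 − 9 + 13 = 315 true bands.
A: Mean rate = 46.7 mm / 315 years ≈ 0.148 mm/yr.
Length of B = 0.148 × 114 = 16.9 mm.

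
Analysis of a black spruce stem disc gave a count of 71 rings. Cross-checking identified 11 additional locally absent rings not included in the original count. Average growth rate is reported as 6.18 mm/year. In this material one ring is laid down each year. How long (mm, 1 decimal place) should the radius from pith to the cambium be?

506.8 mm

After corrections the count is 71 + 11 = 82 rings.
Length ≈ 6.18 × 82 = 506.8 mm.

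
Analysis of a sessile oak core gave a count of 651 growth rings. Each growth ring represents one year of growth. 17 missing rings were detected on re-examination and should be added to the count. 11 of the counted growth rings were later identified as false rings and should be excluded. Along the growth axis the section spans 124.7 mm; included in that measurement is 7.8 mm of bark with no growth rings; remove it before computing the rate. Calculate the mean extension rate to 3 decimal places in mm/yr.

Correcting the raw count gives 651 − 11 + 17 = 657 true growth rings.
Removing the 7.8 mm offcut leaves 124.7 − 7.8 = 116.9 mm.
Extension rate ≈ 116.9 / 657 = 0.178 mm/yr.

0.178 mm/yr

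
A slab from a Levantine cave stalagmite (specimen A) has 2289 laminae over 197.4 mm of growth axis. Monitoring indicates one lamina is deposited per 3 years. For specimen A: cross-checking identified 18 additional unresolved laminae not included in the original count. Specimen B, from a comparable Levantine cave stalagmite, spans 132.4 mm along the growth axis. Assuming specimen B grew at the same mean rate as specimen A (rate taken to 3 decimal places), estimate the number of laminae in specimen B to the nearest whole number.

Specimen A: after corrections the count is 2289 + 18 = 2307 laminae.
Specimen A: at 3 years per lamina, 2307 × 3 = 6921 years.
A: Mean rate = 197.4 mm / 6921 years ≈ 0.029 mm/yr.
Specimen B: 132.4 mm / 0.029 mm per year = 4565.52 years; at 3 years per lamina that is 4565.52 / 3 ≈ 1522 laminae.

1522 laminae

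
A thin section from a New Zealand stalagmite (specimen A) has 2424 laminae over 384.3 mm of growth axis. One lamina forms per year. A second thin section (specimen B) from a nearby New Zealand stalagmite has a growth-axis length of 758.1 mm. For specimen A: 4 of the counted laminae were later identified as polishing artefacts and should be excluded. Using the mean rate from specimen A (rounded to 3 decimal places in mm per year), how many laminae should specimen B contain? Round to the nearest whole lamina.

Specimen A: after corrections the count is 2424 − 4 = 2420 laminae.
A: Extension rate ≈ 384.3 / 2420 = 0.159 mm per year.
B spans 758.1 / 0.159 = 4767.92 years ≈ 4768 laminae.

4768 laminae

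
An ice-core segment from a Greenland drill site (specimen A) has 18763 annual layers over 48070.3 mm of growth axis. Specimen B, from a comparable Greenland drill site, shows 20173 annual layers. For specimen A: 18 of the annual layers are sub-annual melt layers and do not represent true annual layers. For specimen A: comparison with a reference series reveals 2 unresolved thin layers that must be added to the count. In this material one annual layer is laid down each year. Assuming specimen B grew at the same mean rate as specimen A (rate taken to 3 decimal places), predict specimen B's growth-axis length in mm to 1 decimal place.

Specimen A: after corrections the count is 18763 − 18 + 2 = 18747 annual layers.
A: Mean rate = 48070.3 mm / 18747 years ≈ 2.564 mm/year.
Length of B = 2.564 × 20173 = 51723.6 mm.

51723.6 mm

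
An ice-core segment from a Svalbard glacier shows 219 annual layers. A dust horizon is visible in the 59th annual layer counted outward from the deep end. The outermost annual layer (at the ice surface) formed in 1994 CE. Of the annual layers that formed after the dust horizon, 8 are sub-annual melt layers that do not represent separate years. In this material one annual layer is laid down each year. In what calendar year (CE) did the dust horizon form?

1842 CE

Between annual layer 59 and the ice surface there are 219 − 59 = 160 annual layers.
160 − 8 false = 152 true annual layers after the dust horizon.
The annual layer at the ice surface is 1994 CE, so the dust horizon dates to 1994 − 152 = 1842 CE.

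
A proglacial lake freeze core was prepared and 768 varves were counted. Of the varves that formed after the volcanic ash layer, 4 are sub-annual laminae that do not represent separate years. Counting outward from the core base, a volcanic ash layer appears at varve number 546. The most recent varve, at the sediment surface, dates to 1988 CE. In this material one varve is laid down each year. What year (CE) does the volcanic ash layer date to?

1770 CE

768 − 546 = 222 varves lie beyond the volcanic ash layer toward the sediment surface.
Excluding 4 false varves: 222 − 4 = 218.
1988 − 218 = 1770 CE.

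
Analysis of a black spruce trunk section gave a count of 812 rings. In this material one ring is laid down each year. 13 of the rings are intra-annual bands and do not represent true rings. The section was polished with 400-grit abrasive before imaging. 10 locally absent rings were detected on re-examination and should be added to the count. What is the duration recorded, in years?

809 years

After corrections the count is 812 − 13 + 10 = 809 rings.
At one ring per year, that is 809 years.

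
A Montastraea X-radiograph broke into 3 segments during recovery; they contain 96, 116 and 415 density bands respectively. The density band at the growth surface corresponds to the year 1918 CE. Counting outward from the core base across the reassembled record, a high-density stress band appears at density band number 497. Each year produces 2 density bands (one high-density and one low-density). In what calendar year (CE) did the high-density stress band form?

1853 CE

Total density bands = 96 + 116 + 415 = 627.
The high-density stress band sits at density band 497 from the core base, so 627 − 497 = 130 density bands formed after it.
Dividing by 2 density bands per year: 130 / 2 = 65 years.
The density band at the growth surface is 1918 CE, so the high-density stress band dates to 1918 − 65 = 1853 CE.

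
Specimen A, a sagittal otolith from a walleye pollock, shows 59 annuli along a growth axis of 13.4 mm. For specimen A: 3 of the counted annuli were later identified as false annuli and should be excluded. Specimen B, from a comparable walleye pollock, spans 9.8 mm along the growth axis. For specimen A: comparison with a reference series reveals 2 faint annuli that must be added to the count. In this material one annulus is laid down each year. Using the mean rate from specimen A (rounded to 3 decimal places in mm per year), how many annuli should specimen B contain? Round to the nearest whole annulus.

42 annuli

Specimen A: correcting the raw count gives 59 − 3 + 2 = 58 true annuli.
A: Extension rate ≈ 13.4 / 58 = 0.231 mm/year.
B spans 9.8 / 0.231 = 42.42 years ≈ 42 annuli.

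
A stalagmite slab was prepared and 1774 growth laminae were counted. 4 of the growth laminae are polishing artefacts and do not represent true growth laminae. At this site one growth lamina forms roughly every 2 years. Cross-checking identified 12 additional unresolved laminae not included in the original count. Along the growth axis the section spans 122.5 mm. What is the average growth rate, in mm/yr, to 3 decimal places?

Adjusted count: 1774 − 4 + 12 = 1782 growth laminae.
At 2 years per growth lamina, 1782 × 2 = 3564 years.
Mean rate = 122.5 mm / 3564 years ≈ 0.034 mm/yr.

0.034 mm/yr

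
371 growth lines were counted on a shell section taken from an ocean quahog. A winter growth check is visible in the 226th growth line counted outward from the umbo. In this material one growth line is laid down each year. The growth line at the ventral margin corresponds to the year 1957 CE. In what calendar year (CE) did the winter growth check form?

Between growth line 226 and the ventral margin there are 371 − 226 = 145 growth lines.
The growth line at the ventral margin is 1957 CE, so the winter growth check dates to 1957 − 145 = 1812 CE.

1812 CE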